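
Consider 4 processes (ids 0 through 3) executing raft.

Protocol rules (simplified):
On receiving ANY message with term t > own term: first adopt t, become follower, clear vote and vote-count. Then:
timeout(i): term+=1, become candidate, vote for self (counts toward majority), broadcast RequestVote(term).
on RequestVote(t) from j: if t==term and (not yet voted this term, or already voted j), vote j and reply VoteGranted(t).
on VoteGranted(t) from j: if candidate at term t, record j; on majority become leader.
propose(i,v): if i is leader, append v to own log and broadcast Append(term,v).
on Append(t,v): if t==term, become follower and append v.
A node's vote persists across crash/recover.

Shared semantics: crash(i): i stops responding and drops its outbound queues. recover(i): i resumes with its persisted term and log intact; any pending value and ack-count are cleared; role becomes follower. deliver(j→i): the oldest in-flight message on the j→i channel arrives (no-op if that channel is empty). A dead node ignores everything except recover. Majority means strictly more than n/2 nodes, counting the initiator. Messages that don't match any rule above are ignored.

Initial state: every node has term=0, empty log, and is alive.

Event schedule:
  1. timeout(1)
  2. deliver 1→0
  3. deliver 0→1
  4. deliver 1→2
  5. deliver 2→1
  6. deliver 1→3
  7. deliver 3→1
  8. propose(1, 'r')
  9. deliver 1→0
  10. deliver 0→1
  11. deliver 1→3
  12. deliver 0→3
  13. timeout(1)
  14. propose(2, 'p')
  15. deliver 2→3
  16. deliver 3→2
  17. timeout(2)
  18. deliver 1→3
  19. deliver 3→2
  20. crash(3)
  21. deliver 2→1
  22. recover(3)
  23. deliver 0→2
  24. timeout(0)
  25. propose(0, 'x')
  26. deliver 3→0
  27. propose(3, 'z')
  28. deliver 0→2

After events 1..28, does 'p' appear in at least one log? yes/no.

no

e1 timeout(1): 1[cand,t=1,-]
e2 deliver 1→0: 0[foll,t=1,-]
e3 deliver 0→1: ·
e4 deliver 1→2: 2[foll,t=1,-]
e5 deliver 2→1: 1[lead,t=1,-]
e6 deliver 1→3: 3[foll,t=1,-]
e7 deliver 3→1: ·
e8 propose(1,'r'): 1[lead,t=1,r]
e9 deliver 1→0: 0[foll,t=1,r]
e10 deliver 0→1: ·
e11 deliver 1→3: 3[foll,t=1,r]
e12 deliver 0→3: ·
e13 timeout(1): 1[cand,t=2,r]
e14 propose(2,'p'): ·
e15 deliver 2→3: ·
e16 deliver 3→2: ·
e17 timeout(2): 2[cand,t=2,-]
e18 deliver 1→3: 3[foll,t=2,r]
e19 deliver 3→2: ·
e20 crash(3): 3[✗foll,t=2,r]
e21 deliver 2→1: ·
e22 recover(3): 3[foll,t=2,r]
e23 deliver 0→2: ·
e24 timeout(0): 0[cand,t=2,r]
e25 propose(0,'x'): ·
e26 deliver 3→0: ·
e27 propose(3,'z'): ·
e28 deliver 0→2: ·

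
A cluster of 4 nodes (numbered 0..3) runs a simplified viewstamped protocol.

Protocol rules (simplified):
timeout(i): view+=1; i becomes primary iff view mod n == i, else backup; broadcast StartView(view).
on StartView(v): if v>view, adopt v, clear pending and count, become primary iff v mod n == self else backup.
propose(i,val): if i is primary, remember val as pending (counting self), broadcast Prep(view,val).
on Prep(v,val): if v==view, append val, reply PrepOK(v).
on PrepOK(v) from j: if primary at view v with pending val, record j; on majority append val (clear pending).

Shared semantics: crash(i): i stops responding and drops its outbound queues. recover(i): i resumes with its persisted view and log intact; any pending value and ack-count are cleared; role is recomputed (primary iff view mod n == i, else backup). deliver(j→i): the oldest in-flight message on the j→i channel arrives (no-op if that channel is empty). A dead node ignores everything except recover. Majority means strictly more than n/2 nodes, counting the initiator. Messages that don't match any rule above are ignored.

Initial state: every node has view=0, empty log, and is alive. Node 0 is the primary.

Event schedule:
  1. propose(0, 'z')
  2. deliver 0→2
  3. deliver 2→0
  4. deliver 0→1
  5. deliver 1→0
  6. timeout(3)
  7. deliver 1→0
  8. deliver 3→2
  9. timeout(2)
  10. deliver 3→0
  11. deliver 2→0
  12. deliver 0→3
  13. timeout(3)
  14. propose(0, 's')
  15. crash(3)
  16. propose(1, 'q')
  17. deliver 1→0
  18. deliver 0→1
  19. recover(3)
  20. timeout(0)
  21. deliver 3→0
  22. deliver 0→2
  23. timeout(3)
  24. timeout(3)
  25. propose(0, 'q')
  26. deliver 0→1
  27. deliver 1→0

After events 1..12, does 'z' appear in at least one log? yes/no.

yes

1. propose(0,'z'):  nop
2. deliver 0→2:  <2:back v0 z>
3. deliver 2→0:  nop
4. deliver 0→1:  <1:back v0 z>
5. deliver 1→0:  <0:prim v0 z>
6. timeout(3):  <3:back v1 ->
7. deliver 1→0:  nop
8. deliver 3→2:  <2:back v1 z>
9. timeout(2):  <2:prim v2 z>
10. deliver 3→0:  <0:back v1 z>
11. deliver 2→0:  <0:back v2 z>
12. deliver 0→3:  nop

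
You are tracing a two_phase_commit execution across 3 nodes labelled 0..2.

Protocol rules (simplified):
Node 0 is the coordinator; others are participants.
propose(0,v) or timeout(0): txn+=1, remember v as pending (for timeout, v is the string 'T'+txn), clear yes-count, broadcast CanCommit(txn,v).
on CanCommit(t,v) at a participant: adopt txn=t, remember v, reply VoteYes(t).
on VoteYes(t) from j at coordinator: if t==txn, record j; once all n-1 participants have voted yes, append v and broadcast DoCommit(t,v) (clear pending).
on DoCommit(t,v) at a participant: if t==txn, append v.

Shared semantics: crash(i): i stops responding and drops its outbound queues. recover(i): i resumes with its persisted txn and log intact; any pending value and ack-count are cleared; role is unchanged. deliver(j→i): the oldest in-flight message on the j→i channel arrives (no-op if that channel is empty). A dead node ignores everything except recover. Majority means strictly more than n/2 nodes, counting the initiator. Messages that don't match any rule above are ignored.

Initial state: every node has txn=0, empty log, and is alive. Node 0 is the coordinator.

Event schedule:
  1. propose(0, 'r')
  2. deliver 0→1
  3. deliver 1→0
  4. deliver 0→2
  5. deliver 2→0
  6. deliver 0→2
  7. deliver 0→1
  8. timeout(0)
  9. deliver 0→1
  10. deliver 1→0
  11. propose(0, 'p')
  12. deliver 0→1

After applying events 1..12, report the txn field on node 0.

after 1 — propose(0,'r'): n0:coor/t1/[-]
after 2 — deliver 0→1: n1:part/t1/[-]
after 3 — deliver 1→0: ·
after 4 — deliver 0→2: n2:part/t1/[-]
after 5 — deliver 2→0: n0:coor/t1/[r]
after 6 — deliver 0→2: n2:part/t1/[r]
after 7 — deliver 0→1: n1:part/t1/[r]
after 8 — timeout(0): n0:coor/t2/[r]
after 9 — deliver 0→1: n1:part/t2/[r]
after 10 — deliver 1→0: ·
after 11 — propose(0,'p'): n0:coor/t3/[r]
after 12 — deliver 0→1: n1:part/t3/[r]

3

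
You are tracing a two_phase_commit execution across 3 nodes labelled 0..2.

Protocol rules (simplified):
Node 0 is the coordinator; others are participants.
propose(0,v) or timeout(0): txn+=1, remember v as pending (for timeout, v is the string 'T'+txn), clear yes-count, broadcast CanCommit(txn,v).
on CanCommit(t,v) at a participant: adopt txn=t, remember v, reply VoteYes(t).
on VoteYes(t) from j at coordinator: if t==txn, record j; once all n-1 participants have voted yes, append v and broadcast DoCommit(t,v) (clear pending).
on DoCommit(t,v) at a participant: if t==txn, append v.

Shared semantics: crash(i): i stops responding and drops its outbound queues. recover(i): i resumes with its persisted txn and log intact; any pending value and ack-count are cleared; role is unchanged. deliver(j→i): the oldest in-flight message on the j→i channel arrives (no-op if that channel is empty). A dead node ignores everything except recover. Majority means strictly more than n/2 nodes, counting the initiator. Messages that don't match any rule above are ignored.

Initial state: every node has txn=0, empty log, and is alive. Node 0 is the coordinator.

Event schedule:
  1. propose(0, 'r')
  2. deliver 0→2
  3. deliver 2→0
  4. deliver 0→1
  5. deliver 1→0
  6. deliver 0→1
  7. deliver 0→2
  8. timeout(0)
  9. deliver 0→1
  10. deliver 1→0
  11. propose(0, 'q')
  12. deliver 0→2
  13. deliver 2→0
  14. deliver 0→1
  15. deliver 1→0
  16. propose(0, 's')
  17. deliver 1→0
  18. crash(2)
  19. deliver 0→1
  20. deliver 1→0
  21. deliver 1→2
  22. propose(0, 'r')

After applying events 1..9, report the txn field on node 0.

2

[1] propose(0,'r') → N0(coor t1 [-])
[2] deliver 0→2 → N2(part t1 [-])
[3] deliver 2→0 → ∅
[4] deliver 0→1 → N1(part t1 [-])
[5] deliver 1→0 → N0(coor t1 [r])
[6] deliver 0→1 → N1(part t1 [r])
[7] deliver 0→2 → N2(part t1 [r])
[8] timeout(0) → N0(coor t2 [r])
[9] deliver 0→1 → N1(part t2 [r])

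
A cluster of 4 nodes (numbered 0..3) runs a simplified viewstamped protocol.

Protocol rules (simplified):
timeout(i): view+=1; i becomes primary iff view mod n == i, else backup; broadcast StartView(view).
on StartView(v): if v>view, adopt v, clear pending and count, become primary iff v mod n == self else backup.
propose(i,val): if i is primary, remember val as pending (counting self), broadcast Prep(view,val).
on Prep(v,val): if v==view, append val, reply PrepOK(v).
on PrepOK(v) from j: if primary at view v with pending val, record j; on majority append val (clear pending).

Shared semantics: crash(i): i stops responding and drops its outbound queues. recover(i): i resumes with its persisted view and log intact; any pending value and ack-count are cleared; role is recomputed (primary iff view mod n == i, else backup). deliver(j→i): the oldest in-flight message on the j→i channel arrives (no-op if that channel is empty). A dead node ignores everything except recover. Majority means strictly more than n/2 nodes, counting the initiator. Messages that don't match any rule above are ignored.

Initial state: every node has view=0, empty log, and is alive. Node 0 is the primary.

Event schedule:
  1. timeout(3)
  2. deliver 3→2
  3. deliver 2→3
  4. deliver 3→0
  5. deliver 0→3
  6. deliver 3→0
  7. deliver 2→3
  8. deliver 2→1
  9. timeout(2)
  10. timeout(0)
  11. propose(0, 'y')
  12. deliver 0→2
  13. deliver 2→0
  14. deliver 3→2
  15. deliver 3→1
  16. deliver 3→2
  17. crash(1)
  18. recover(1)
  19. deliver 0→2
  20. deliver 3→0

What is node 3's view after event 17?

after 1 — timeout(3): n3:back/v1/[-]
after 2 — deliver 3→2: n2:back/v1/[-]
after 3 — deliver 2→3: ·
after 4 — deliver 3→0: n0:back/v1/[-]
after 5 — deliver 0→3: ·
after 6 — deliver 3→0: ·
after 7 — deliver 2→3: ·
after 8 — deliver 2→1: ·
after 9 — timeout(2): n2:prim/v2/[-]
after 10 — timeout(0): n0:back/v2/[-]
after 11 — propose(0,'y'): ·
after 12 — deliver 0→2: ·
after 13 — deliver 2→0: ·
after 14 — deliver 3→2: ·
after 15 — deliver 3→1: n1:prim/v1/[-]
after 16 — deliver 3→2: ·
after 17 — crash(1): n1:✗prim/v1/[-]

1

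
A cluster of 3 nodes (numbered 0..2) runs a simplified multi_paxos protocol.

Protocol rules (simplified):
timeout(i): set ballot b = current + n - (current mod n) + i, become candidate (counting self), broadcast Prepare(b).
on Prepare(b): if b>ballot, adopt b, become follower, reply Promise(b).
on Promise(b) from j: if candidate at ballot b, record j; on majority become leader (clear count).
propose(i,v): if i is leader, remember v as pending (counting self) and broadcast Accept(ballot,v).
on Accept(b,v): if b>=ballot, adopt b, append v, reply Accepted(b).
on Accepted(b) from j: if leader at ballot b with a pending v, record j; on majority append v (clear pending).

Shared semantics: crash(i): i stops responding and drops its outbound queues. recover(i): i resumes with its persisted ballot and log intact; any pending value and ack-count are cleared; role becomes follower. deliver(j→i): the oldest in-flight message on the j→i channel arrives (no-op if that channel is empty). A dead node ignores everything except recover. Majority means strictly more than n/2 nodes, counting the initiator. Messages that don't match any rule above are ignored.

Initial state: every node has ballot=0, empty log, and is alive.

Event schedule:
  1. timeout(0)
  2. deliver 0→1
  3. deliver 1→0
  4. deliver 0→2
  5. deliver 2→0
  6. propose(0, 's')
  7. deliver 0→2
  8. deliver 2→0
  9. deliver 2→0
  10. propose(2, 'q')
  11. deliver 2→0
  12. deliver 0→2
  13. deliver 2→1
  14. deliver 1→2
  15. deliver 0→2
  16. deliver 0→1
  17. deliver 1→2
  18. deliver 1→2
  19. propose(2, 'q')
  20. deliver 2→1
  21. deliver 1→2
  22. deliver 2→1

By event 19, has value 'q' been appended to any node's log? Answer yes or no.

e1 timeout(0): 0[cand,b=3,-]
e2 deliver 0→1: 1[foll,b=3,-]
e3 deliver 1→0: 0[lead,b=3,-]
e4 deliver 0→2: 2[foll,b=3,-]
e5 deliver 2→0: ·
e6 propose(0,'s'): ·
e7 deliver 0→2: 2[foll,b=3,s]
e8 deliver 2→0: 0[lead,b=3,s]
e9 deliver 2→0: ·
e10 propose(2,'q'): ·
e11 deliver 2→0: ·
e12 deliver 0→2: ·
e13 deliver 2→1: ·
e14 deliver 1→2: ·
e15 deliver 0→2: ·
e16 deliver 0→1: 1[foll,b=3,s]
e17 deliver 1→2: ·
e18 deliver 1→2: ·
e19 propose(2,'q'): ·

no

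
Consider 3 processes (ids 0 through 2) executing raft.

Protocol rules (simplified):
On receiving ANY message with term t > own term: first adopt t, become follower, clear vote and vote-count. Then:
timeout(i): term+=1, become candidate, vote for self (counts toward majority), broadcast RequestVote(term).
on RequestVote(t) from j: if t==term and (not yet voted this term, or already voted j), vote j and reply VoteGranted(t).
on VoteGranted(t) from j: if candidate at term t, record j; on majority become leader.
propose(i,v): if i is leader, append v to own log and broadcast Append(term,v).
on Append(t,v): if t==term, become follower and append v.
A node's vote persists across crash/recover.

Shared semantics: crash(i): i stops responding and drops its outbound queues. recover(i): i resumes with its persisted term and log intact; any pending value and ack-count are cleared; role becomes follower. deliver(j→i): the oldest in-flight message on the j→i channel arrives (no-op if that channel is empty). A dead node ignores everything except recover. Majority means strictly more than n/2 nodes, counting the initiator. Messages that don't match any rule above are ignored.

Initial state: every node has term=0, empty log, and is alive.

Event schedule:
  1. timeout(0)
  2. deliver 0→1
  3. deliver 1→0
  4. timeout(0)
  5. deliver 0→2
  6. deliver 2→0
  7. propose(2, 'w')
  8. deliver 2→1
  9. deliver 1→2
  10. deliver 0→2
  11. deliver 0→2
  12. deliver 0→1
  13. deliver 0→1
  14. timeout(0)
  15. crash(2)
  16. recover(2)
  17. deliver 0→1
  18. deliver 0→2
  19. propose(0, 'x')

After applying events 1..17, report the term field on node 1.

3

1. timeout(0):  <0:cand t1 ->
2. deliver 0→1:  <1:foll t1 ->
3. deliver 1→0:  <0:lead t1 ->
4. timeout(0):  <0:cand t2 ->
5. deliver 0→2:  <2:foll t1 ->
6. deliver 2→0:  nop
7. propose(2,'w'):  nop
8. deliver 2→1:  nop
9. deliver 1→2:  nop
10. deliver 0→2:  <2:foll t2 ->
11. deliver 0→2:  nop
12. deliver 0→1:  <1:foll t2 ->
13. deliver 0→1:  nop
14. timeout(0):  <0:cand t3 ->
15. crash(2):  <2:✗foll t2 ->
16. recover(2):  <2:foll t2 ->
17. deliver 0→1:  <1:foll t3 ->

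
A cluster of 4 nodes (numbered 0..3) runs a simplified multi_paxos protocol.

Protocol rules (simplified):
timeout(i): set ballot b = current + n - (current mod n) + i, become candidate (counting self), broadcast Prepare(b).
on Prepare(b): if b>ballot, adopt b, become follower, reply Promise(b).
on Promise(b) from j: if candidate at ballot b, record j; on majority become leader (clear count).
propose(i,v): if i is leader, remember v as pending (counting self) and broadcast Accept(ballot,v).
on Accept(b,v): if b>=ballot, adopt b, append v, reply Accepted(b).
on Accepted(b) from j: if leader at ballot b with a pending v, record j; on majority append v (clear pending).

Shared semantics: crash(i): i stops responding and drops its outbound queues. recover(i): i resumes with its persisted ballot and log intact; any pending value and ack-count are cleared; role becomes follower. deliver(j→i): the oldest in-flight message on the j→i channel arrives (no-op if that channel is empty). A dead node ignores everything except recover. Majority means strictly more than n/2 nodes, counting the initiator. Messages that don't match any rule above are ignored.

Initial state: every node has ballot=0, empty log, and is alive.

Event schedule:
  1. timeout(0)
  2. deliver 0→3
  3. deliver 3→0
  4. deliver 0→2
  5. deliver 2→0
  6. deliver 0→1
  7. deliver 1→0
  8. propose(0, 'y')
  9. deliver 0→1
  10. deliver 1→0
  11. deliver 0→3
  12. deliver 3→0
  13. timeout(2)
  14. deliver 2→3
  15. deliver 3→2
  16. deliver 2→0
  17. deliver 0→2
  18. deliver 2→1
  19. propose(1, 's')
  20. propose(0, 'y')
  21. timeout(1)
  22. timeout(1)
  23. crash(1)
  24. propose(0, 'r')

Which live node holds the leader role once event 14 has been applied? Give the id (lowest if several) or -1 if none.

step 1 timeout(0): 0={cand,b=4,log=-}
step 2 deliver 0→3: 3={foll,b=4,log=-}
step 3 deliver 3→0: —
step 4 deliver 0→2: 2={foll,b=4,log=-}
step 5 deliver 2→0: 0={lead,b=4,log=-}
step 6 deliver 0→1: 1={foll,b=4,log=-}
step 7 deliver 1→0: —
step 8 propose(0,'y'): —
step 9 deliver 0→1: 1={foll,b=4,log=y}
step 10 deliver 1→0: —
step 11 deliver 0→3: 3={foll,b=4,log=y}
step 12 deliver 3→0: 0={lead,b=4,log=y}
step 13 timeout(2): 2={cand,b=10,log=-}
step 14 deliver 2→3: 3={foll,b=10,log=y}

0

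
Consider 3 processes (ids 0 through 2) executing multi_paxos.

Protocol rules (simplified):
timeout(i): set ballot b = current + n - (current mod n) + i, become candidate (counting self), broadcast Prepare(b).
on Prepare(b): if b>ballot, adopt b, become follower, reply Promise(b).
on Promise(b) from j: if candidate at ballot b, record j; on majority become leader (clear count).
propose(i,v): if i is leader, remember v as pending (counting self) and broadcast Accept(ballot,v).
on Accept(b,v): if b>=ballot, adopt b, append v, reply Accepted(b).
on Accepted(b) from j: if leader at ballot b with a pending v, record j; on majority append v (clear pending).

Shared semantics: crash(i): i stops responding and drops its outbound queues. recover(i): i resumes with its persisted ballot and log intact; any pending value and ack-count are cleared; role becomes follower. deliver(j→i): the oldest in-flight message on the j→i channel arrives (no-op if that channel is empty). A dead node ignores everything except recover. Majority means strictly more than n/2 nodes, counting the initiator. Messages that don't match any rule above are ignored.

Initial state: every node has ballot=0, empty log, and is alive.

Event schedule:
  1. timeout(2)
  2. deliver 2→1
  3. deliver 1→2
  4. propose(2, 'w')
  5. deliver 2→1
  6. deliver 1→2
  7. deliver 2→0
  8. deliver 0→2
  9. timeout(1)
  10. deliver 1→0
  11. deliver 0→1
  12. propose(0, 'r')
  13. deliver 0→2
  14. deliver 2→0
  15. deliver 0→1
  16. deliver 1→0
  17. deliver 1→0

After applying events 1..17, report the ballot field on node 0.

after 1 — timeout(2): n2:cand/b5/[-]
after 2 — deliver 2→1: n1:foll/b5/[-]
after 3 — deliver 1→2: n2:lead/b5/[-]
after 4 — propose(2,'w'): ·
after 5 — deliver 2→1: n1:foll/b5/[w]
after 6 — deliver 1→2: n2:lead/b5/[w]
after 7 — deliver 2→0: n0:foll/b5/[-]
after 8 — deliver 0→2: ·
after 9 — timeout(1): n1:cand/b7/[w]
after 10 — deliver 1→0: n0:foll/b7/[-]
after 11 — deliver 0→1: n1:lead/b7/[w]
after 12 — propose(0,'r'): ·
after 13 — deliver 0→2: ·
after 14 — deliver 2→0: ·
after 15 — deliver 0→1: ·
after 16 — deliver 1→0: ·
after 17 — deliver 1→0: ·

7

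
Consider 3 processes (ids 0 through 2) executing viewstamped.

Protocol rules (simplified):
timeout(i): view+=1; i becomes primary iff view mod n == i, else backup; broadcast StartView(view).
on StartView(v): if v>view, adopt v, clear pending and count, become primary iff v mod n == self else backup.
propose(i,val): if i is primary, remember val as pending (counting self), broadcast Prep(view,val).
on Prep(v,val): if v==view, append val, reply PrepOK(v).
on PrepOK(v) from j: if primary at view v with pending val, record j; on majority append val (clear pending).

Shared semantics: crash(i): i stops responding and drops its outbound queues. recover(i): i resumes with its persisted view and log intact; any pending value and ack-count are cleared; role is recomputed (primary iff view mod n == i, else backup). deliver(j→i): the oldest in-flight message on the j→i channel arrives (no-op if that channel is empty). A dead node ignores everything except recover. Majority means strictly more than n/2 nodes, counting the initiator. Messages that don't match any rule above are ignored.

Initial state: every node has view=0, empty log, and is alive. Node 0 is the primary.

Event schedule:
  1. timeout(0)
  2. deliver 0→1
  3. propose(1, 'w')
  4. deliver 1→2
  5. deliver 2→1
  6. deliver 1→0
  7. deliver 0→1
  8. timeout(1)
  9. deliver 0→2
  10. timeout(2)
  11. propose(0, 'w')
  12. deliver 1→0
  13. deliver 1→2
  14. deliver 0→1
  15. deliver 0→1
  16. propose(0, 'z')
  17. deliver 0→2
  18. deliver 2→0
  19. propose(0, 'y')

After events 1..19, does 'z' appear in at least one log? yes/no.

e1 timeout(0): 0[back,v=1,-]
e2 deliver 0→1: 1[prim,v=1,-]
e3 propose(1,'w'): ·
e4 deliver 1→2: ·
e5 deliver 2→1: ·
e6 deliver 1→0: 0[back,v=1,w]
e7 deliver 0→1: 1[prim,v=1,w]
e8 timeout(1): 1[back,v=2,w]
e9 deliver 0→2: 2[back,v=1,-]
e10 timeout(2): 2[prim,v=2,-]
e11 propose(0,'w'): ·
e12 deliver 1→0: 0[back,v=2,w]
e13 deliver 1→2: ·
e14 deliver 0→1: ·
e15 deliver 0→1: ·
e16 propose(0,'z'): ·
e17 deliver 0→2: ·
e18 deliver 2→0: ·
e19 propose(0,'y'): ·

no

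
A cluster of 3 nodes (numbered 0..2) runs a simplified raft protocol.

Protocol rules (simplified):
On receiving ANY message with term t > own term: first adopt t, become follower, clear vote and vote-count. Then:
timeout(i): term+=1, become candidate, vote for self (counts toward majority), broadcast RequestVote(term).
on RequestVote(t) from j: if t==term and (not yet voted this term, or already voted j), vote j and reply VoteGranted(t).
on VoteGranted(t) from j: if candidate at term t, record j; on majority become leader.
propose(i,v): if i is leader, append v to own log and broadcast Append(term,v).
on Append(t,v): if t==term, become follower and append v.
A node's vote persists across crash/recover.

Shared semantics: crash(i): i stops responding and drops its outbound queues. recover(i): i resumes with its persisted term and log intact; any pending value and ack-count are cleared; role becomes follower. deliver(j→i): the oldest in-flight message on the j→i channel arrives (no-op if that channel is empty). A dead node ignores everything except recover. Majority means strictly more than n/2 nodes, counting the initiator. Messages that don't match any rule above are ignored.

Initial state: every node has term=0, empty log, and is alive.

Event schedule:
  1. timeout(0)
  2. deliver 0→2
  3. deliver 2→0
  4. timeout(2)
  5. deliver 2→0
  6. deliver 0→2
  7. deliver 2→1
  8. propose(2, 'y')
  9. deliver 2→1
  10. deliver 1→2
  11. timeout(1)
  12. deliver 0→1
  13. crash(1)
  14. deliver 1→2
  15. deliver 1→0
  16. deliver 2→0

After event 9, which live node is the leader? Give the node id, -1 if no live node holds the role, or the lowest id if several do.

2

e1 timeout(0): 0[cand,t=1,-]
e2 deliver 0→2: 2[foll,t=1,-]
e3 deliver 2→0: 0[lead,t=1,-]
e4 timeout(2): 2[cand,t=2,-]
e5 deliver 2→0: 0[foll,t=2,-]
e6 deliver 0→2: 2[lead,t=2,-]
e7 deliver 2→1: 1[foll,t=2,-]
e8 propose(2,'y'): 2[lead,t=2,y]
e9 deliver 2→1: 1[foll,t=2,y]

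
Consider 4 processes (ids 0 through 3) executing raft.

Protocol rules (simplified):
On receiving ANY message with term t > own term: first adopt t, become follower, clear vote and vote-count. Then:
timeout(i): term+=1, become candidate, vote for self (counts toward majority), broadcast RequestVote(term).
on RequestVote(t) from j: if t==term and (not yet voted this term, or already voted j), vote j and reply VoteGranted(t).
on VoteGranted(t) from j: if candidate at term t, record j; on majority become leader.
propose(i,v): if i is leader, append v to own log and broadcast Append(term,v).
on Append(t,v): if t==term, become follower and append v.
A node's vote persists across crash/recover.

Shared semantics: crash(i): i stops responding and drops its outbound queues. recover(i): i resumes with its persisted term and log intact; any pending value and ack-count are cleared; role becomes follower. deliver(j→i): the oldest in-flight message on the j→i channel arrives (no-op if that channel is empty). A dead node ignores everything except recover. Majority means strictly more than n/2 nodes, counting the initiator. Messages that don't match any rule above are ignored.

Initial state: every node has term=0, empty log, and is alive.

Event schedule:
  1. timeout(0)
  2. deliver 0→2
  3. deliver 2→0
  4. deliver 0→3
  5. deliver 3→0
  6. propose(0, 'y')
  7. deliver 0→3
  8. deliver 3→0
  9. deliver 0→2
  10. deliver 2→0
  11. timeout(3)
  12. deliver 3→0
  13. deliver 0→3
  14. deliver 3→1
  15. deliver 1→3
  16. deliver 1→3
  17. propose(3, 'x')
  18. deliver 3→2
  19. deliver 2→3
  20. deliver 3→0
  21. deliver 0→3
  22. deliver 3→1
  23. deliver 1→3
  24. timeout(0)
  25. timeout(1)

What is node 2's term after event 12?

1. timeout(0):  <0:cand t1 ->
2. deliver 0→2:  <2:foll t1 ->
3. deliver 2→0:  nop
4. deliver 0→3:  <3:foll t1 ->
5. deliver 3→0:  <0:lead t1 ->
6. propose(0,'y'):  <0:lead t1 y>
7. deliver 0→3:  <3:foll t1 y>
8. deliver 3→0:  nop
9. deliver 0→2:  <2:foll t1 y>
10. deliver 2→0:  nop
11. timeout(3):  <3:cand t2 y>
12. deliver 3→0:  <0:foll t2 y>

1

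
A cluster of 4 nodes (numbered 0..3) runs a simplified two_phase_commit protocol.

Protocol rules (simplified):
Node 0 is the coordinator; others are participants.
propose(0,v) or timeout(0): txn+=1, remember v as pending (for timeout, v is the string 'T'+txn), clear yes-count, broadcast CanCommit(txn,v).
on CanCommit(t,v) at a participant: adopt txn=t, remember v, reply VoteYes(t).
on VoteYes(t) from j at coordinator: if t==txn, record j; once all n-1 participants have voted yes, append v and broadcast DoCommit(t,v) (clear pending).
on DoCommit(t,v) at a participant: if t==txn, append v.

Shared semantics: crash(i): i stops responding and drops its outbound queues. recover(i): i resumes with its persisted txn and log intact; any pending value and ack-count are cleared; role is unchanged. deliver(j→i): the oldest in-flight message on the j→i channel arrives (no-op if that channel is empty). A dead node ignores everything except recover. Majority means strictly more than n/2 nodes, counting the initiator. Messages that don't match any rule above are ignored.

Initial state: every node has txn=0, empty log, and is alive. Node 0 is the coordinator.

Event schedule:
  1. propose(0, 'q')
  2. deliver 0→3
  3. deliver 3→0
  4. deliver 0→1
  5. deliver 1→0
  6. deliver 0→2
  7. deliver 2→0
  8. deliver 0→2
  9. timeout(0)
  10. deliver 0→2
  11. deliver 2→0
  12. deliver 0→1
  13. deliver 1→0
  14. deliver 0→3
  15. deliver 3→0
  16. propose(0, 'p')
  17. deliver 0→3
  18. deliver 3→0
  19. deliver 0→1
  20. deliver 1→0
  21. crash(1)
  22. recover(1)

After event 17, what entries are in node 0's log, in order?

step 1 propose(0,'q'): 0={coor,t=1,log=-}
step 2 deliver 0→3: 3={part,t=1,log=-}
step 3 deliver 3→0: —
step 4 deliver 0→1: 1={part,t=1,log=-}
step 5 deliver 1→0: —
step 6 deliver 0→2: 2={part,t=1,log=-}
step 7 deliver 2→0: 0={coor,t=1,log=q}
step 8 deliver 0→2: 2={part,t=1,log=q}
step 9 timeout(0): 0={coor,t=2,log=q}
step 10 deliver 0→2: 2={part,t=2,log=q}
step 11 deliver 2→0: —
step 12 deliver 0→1: 1={part,t=1,log=q}
step 13 deliver 1→0: —
step 14 deliver 0→3: 3={part,t=1,log=q}
step 15 deliver 3→0: —
step 16 propose(0,'p'): 0={coor,t=3,log=q}
step 17 deliver 0→3: 3={part,t=2,log=q}

q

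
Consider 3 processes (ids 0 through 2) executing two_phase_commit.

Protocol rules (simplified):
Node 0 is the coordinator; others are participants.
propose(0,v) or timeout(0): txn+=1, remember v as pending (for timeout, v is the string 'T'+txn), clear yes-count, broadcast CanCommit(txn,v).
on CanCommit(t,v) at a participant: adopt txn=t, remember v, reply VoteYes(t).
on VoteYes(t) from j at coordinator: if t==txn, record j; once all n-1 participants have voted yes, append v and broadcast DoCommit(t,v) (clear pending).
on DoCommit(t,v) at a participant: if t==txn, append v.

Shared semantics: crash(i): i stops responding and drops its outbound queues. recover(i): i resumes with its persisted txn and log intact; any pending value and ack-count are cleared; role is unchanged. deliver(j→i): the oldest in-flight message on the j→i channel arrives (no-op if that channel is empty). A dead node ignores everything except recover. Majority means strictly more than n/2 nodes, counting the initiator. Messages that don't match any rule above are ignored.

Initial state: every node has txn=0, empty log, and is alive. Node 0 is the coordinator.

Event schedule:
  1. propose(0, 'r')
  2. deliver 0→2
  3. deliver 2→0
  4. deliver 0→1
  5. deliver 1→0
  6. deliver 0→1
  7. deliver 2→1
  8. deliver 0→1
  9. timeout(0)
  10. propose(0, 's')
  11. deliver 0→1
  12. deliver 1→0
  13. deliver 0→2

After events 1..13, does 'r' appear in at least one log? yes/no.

yes

step 1 propose(0,'r'): 0={coor,t=1,log=-}
step 2 deliver 0→2: 2={part,t=1,log=-}
step 3 deliver 2→0: —
step 4 deliver 0→1: 1={part,t=1,log=-}
step 5 deliver 1→0: 0={coor,t=1,log=r}
step 6 deliver 0→1: 1={part,t=1,log=r}
step 7 deliver 2→1: —
step 8 deliver 0→1: —
step 9 timeout(0): 0={coor,t=2,log=r}
step 10 propose(0,'s'): 0={coor,t=3,log=r}
step 11 deliver 0→1: 1={part,t=2,log=r}
step 12 deliver 1→0: —
step 13 deliver 0→2: 2={part,t=1,log=r}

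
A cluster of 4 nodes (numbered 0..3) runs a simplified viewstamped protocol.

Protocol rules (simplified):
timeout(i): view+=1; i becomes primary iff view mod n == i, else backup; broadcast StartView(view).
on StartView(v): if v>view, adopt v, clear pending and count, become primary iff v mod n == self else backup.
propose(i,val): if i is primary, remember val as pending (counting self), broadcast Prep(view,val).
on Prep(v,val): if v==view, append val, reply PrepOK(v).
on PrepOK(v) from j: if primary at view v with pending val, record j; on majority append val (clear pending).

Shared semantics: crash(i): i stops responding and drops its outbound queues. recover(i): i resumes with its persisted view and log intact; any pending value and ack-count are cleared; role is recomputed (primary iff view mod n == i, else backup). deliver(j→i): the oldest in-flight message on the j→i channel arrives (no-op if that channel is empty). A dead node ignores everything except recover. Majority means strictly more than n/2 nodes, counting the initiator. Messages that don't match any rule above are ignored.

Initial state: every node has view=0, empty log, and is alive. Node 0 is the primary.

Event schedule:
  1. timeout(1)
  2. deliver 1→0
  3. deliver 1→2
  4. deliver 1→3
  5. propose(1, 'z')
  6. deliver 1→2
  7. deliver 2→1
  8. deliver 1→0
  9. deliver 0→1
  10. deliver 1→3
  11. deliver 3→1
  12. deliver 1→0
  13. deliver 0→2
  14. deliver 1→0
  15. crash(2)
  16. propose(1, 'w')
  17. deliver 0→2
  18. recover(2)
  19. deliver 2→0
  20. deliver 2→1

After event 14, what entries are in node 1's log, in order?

z

[1] timeout(1) → N1(prim v1 [-])
[2] deliver 1→0 → N0(back v1 [-])
[3] deliver 1→2 → N2(back v1 [-])
[4] deliver 1→3 → N3(back v1 [-])
[5] propose(1,'z') → ∅
[6] deliver 1→2 → N2(back v1 [z])
[7] deliver 2→1 → ∅
[8] deliver 1→0 → N0(back v1 [z])
[9] deliver 0→1 → N1(prim v1 [z])
[10] deliver 1→3 → N3(back v1 [z])
[11] deliver 3→1 → ∅
[12] deliver 1→0 → ∅
[13] deliver 0→2 → ∅
[14] deliver 1→0 → ∅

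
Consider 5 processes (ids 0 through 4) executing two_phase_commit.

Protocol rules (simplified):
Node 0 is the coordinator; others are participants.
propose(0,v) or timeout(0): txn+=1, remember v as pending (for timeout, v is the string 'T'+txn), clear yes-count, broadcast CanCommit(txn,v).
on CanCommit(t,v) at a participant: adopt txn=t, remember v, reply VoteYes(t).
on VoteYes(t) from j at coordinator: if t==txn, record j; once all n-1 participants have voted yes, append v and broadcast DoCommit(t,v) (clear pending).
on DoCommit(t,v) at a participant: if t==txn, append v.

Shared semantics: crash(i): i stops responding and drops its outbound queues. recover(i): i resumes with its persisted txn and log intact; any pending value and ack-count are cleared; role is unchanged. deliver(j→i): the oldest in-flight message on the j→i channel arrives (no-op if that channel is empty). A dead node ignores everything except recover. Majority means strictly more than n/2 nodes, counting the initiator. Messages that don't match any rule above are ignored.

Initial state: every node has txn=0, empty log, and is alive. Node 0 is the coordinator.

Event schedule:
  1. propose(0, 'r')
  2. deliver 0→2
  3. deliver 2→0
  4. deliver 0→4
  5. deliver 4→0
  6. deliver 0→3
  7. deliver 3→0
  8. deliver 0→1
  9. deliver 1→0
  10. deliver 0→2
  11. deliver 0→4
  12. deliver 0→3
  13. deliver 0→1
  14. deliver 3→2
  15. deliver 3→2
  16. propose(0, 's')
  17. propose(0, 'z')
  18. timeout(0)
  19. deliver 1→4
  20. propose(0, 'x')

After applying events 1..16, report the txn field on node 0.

2

e1 propose(0,'r'): 0[coor,t=1,-]
e2 deliver 0→2: 2[part,t=1,-]
e3 deliver 2→0: ·
e4 deliver 0→4: 4[part,t=1,-]
e5 deliver 4→0: ·
e6 deliver 0→3: 3[part,t=1,-]
e7 deliver 3→0: ·
e8 deliver 0→1: 1[part,t=1,-]
e9 deliver 1→0: 0[coor,t=1,r]
e10 deliver 0→2: 2[part,t=1,r]
e11 deliver 0→4: 4[part,t=1,r]
e12 deliver 0→3: 3[part,t=1,r]
e13 deliver 0→1: 1[part,t=1,r]
e14 deliver 3→2: ·
e15 deliver 3→2: ·
e16 propose(0,'s'): 0[coor,t=2,r]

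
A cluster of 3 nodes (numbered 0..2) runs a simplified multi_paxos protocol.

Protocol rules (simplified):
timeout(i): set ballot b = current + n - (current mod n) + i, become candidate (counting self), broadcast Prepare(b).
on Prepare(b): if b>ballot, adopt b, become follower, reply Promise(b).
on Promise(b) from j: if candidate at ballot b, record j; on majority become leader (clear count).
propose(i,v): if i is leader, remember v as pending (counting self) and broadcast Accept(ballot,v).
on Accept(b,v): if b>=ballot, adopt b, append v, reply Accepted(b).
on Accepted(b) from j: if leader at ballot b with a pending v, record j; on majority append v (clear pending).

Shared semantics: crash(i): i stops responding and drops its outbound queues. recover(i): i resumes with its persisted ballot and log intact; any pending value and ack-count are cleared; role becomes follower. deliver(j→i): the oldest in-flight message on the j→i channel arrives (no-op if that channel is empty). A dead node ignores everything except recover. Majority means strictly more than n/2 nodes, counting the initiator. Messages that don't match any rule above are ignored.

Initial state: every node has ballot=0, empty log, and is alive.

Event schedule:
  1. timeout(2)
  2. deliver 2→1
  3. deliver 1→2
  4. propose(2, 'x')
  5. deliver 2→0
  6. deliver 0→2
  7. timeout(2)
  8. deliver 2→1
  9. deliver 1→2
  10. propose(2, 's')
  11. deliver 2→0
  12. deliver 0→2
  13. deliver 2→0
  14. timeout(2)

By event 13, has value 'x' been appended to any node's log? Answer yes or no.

[1] timeout(2) → N2(cand b5 [-])
[2] deliver 2→1 → N1(foll b5 [-])
[3] deliver 1→2 → N2(lead b5 [-])
[4] propose(2,'x') → ∅
[5] deliver 2→0 → N0(foll b5 [-])
[6] deliver 0→2 → ∅
[7] timeout(2) → N2(cand b8 [-])
[8] deliver 2→1 → N1(foll b5 [x])
[9] deliver 1→2 → ∅
[10] propose(2,'s') → ∅
[11] deliver 2→0 → N0(foll b5 [x])
[12] deliver 0→2 → ∅
[13] deliver 2→0 → N0(foll b8 [x])

yes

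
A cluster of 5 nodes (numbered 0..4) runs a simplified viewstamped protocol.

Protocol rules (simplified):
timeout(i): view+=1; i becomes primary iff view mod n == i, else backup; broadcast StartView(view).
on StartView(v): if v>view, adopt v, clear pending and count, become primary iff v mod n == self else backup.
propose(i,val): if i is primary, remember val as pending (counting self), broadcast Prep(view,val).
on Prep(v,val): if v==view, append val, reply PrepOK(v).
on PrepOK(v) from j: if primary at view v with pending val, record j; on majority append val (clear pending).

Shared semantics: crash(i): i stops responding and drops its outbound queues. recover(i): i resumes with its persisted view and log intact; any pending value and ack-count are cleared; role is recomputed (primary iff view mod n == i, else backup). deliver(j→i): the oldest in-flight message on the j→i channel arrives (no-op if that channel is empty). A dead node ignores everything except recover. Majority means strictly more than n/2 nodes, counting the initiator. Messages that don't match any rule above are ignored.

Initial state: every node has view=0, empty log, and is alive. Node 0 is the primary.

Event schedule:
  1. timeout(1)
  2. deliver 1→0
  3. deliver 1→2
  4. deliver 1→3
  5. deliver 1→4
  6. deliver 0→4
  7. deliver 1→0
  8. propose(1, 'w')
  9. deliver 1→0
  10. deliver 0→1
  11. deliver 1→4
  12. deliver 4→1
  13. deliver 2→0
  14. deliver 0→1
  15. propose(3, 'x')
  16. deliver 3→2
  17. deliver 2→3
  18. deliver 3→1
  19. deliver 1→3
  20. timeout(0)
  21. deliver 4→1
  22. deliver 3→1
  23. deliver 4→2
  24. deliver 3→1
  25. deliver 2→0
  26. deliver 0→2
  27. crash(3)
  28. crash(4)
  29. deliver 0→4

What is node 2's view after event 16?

1

e1 timeout(1): 1[prim,v=1,-]
e2 deliver 1→0: 0[back,v=1,-]
e3 deliver 1→2: 2[back,v=1,-]
e4 deliver 1→3: 3[back,v=1,-]
e5 deliver 1→4: 4[back,v=1,-]
e6 deliver 0→4: ·
e7 deliver 1→0: ·
e8 propose(1,'w'): ·
e9 deliver 1→0: 0[back,v=1,w]
e10 deliver 0→1: ·
e11 deliver 1→4: 4[back,v=1,w]
e12 deliver 4→1: 1[prim,v=1,w]
e13 deliver 2→0: ·
e14 deliver 0→1: ·
e15 propose(3,'x'): ·
e16 deliver 3→2: ·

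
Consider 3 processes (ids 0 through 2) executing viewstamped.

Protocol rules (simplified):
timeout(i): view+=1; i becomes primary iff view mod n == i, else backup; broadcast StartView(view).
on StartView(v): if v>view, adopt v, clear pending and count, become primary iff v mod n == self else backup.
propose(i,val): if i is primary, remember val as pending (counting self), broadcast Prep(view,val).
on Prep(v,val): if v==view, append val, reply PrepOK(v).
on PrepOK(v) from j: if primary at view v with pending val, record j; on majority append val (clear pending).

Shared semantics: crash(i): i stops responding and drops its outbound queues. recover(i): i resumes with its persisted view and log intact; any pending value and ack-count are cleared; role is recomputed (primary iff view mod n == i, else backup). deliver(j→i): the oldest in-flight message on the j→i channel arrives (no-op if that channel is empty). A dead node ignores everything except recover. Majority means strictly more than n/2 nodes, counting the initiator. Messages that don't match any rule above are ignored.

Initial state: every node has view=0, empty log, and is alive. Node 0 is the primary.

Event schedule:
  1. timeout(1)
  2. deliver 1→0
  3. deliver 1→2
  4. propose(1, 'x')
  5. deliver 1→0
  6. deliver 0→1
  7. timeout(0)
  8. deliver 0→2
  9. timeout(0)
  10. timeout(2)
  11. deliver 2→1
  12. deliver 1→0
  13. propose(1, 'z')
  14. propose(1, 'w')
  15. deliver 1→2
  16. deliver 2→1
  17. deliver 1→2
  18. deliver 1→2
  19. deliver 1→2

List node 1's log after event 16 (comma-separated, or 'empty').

1. timeout(1):  <1:prim v1 ->
2. deliver 1→0:  <0:back v1 ->
3. deliver 1→2:  <2:back v1 ->
4. propose(1,'x'):  nop
5. deliver 1→0:  <0:back v1 x>
6. deliver 0→1:  <1:prim v1 x>
7. timeout(0):  <0:back v2 x>
8. deliver 0→2:  <2:prim v2 ->
9. timeout(0):  <0:prim v3 x>
10. timeout(2):  <2:back v3 ->
11. deliver 2→1:  <1:back v3 x>
12. deliver 1→0:  nop
13. propose(1,'z'):  nop
14. propose(1,'w'):  nop
15. deliver 1→2:  nop
16. deliver 2→1:  nop

x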